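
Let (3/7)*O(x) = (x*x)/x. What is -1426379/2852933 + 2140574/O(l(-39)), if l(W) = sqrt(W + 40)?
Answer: 18320732625973/19970531 ≈ 9.1739e+5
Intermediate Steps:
l(W) = sqrt(40 + W)
O(x) = 7*x/3 (O(x) = 7*((x*x)/x)/3 = 7*(x**2/x)/3 = 7*x/3)
-1426379/2852933 + 2140574/O(l(-39)) = -1426379/2852933 + 2140574/((7*sqrt(40 - 39)/3)) = -1426379*1/2852933 + 2140574/((7*sqrt(1)/3)) = -1426379/2852933 + 2140574/(((7/3)*1)) = -1426379/2852933 + 2140574/(7/3) = -1426379/2852933 + 2140574*(3/7) = -1426379/2852933 + 6421722/7 = 18320732625973/19970531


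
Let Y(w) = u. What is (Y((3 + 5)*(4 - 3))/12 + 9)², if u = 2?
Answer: 3025/36 ≈ 84.028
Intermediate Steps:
Y(w) = 2
(Y((3 + 5)*(4 - 3))/12 + 9)² = (2/12 + 9)² = (2*(1/12) + 9)² = (⅙ + 9)² = (55/6)² = 3025/36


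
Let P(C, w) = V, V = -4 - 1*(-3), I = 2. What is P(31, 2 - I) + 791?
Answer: 790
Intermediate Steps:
V = -1 (V = -4 + 3 = -1)
P(C, w) = -1
P(31, 2 - I) + 791 = -1 + 791 = 790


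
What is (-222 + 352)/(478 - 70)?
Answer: 65/204 ≈ 0.31863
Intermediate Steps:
(-222 + 352)/(478 - 70) = 130/408 = 130*(1/408) = 65/204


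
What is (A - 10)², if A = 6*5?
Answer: 400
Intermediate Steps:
A = 30
(A - 10)² = (30 - 10)² = 20² = 400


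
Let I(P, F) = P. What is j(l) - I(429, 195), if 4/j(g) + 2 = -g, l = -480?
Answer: -102529/239 ≈ -428.99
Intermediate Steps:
j(g) = 4/(-2 - g)
j(l) - I(429, 195) = -4/(2 - 480) - 1*429 = -4/(-478) - 429 = -4*(-1/478) - 429 = 2/239 - 429 = -102529/239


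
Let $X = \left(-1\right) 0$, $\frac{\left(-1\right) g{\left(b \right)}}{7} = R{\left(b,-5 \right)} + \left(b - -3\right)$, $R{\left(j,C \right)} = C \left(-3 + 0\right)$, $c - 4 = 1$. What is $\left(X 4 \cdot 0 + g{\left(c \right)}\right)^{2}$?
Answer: $25921$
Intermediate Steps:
$c = 5$ ($c = 4 + 1 = 5$)
$R{\left(j,C \right)} = - 3 C$ ($R{\left(j,C \right)} = C \left(-3\right) = - 3 C$)
$g{\left(b \right)} = -126 - 7 b$ ($g{\left(b \right)} = - 7 \left(\left(-3\right) \left(-5\right) + \left(b - -3\right)\right) = - 7 \left(15 + \left(b + 3\right)\right) = - 7 \left(15 + \left(3 + b\right)\right) = - 7 \left(18 + b\right) = -126 - 7 b$)
$X = 0$
$\left(X 4 \cdot 0 + g{\left(c \right)}\right)^{2} = \left(0 \cdot 4 \cdot 0 - 161\right)^{2} = \left(0 \cdot 0 - 161\right)^{2} = \left(0 - 161\right)^{2} = \left(-161\right)^{2} = 25921$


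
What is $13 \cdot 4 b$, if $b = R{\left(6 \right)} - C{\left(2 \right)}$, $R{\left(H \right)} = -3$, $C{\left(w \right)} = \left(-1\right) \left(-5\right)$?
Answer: $-416$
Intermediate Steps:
$C{\left(w \right)} = 5$
$b = -8$ ($b = -3 - 5 = -8$)
$13 \cdot 4 b = 13 \cdot 4 \left(-8\right) = 52 \left(-8\right) = -416$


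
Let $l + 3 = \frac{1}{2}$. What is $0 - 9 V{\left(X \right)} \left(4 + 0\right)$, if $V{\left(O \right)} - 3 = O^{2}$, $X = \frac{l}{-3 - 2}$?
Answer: $-117$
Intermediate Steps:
$l = - \frac{5}{2}$ ($l = -3 + \frac{1}{2} = - \frac{5}{2} \approx -2.5$)
$X = \frac{1}{2}$ ($X = - \frac{5}{2 \left(-3 - 2\right)} = - \frac{5}{2 \left(-5\right)} = \left(- \frac{5}{2}\right) \left(- \frac{1}{5}\right) = \frac{1}{2} \approx 0.5$)
$V{\left(O \right)} = 3 + O^{2}$
$0 - 9 V{\left(X \right)} \left(4 + 0\right) = 0 - 9 \left(3 + \left(\frac{1}{2}\right)^{2}\right) \left(4 + 0\right) = 0 - 9 \left(3 + \frac{1}{4}\right) 4 = 0 - 9 \cdot \frac{13}{4} \cdot 4 = 0 - 117 = -117$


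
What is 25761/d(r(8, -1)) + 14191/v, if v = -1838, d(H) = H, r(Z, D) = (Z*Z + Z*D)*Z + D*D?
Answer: 40976959/825262 ≈ 49.653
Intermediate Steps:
r(Z, D) = D**2 + Z*(Z**2 + D*Z) (r(Z, D) = (Z**2 + D*Z)*Z + D**2 = Z*(Z**2 + D*Z) + D**2 = D**2 + Z*(Z**2 + D*Z))
25761/d(r(8, -1)) + 14191/v = 25761/((-1)**2 + 8**3 - 1*8**2) + 14191/(-1838) = 25761/(1 + 512 - 1*64) + 14191*(-1/1838) = 25761/(1 + 512 - 64) - 14191/1838 = 25761/449 - 14191/1838 = 40976959/825262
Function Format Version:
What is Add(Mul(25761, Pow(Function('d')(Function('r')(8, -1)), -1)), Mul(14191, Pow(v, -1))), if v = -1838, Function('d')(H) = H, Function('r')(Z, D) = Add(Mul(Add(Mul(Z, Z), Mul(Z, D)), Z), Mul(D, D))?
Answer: Rational(40976959, 825262) ≈ 49.653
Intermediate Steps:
Function('r')(Z, D) = Add(Pow(D, 2), Mul(Z, Add(Pow(Z, 2), Mul(D, Z)))) (Function('r')(Z, D) = Add(Mul(Add(Pow(Z, 2), Mul(D, Z)), Z), Pow(D, 2)) = Add(Mul(Z, Add(Pow(Z, 2), Mul(D, Z))), Pow(D, 2)) = Add(Pow(D, 2), Mul(Z, Add(Pow(Z, 2), Mul(D, Z)))))
Add(Mul(25761, Pow(Function('d')(Function('r')(8, -1)), -1)), Mul(14191, Pow(v, -1))) = Add(Mul(25761, Pow(Add(Pow(-1, 2), Pow(8, 3), Mul(-1, Pow(8, 2))), -1)), Mul(14191, Pow(-1838, -1))) = Add(Mul(25761, Pow(Add(1, 512, Mul(-1, 64)), -1)), Mul(14191, Rational(-1, 1838))) = Add(Mul(25761, Pow(Add(1, 512, -64), -1)), Rational(-14191, 1838)) = Add(Mul(25761, Pow(449, -1)), Rational(-14191, 1838)) = Add(Mul(25761, Rational(1, 449)), Rational(-14191, 1838)) = Add(Rational(25761, 449), Rational(-14191, 1838)) = Rational(40976959, 825262)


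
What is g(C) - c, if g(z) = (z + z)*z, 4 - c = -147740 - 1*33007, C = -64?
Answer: -172559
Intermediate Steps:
c = 180751 (c = 4 - (-147740 - 1*33007) = 4 - (-147740 - 33007) = 4 - 1*(-180747) = 4 + 180747 = 180751)
g(z) = 2*z**2 (g(z) = (2*z)*z = 2*z**2)
g(C) - c = 2*(-64)**2 - 1*180751 = 2*4096 - 180751 = 8192 - 180751 = -172559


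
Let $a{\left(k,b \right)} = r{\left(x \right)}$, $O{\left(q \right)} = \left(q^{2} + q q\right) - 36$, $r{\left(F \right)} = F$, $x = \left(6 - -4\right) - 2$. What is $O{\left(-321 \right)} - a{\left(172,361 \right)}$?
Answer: $206038$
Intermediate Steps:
$x = 8$ ($x = \left(6 + 4\right) - 2 = 10 - 2 = 8$)
$O{\left(q \right)} = -36 + 2 q^{2}$ ($O{\left(q \right)} = \left(q^{2} + q^{2}\right) - 36 = 2 q^{2} - 36 = -36 + 2 q^{2}$)
$a{\left(k,b \right)} = 8$
$O{\left(-321 \right)} - a{\left(172,361 \right)} = \left(-36 + 2 \left(-321\right)^{2}\right) - 8 = \left(-36 + 2 \cdot 103041\right) - 8 = \left(-36 + 206082\right) - 8 = 206046 - 8 = 206038$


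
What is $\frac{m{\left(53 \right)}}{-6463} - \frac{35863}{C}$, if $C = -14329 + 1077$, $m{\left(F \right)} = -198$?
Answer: $\frac{234406465}{85647676} \approx 2.7369$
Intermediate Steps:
$C = -13252$
$\frac{m{\left(53 \right)}}{-6463} - \frac{35863}{C} = - \frac{198}{-6463} - \frac{35863}{-13252} = \left(-198\right) \left(- \frac{1}{6463}\right) - - \frac{35863}{13252} = \frac{198}{6463} + \frac{35863}{13252} = \frac{234406465}{85647676}$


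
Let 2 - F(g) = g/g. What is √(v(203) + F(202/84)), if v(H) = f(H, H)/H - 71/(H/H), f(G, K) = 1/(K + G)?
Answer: I*√11538518/406 ≈ 8.3666*I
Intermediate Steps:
f(G, K) = 1/(G + K)
v(H) = -71 + 1/(2*H²) (v(H) = 1/((H + H)*H) - 71/(H/H) = 1/(((2*H))*H) - 71/1 = (1/(2*H))/H - 71*1 = 1/(2*H²) - 71 = -71 + 1/(2*H²))
F(g) = 1 (F(g) = 2 - g/g = 2 - 1*1 = 2 - 1 = 1)
√(v(203) + F(202/84)) = √((-71 + (½)/203²) + 1) = √((-71 + (½)*(1/41209)) + 1) = √((-71 + 1/82418) + 1) = √(-5851677/82418 + 1) = √(-5769259/82418) = I*√11538518/406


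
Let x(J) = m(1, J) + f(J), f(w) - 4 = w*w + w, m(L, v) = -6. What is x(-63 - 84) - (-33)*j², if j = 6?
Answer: 22648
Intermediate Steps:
f(w) = 4 + w + w² (f(w) = 4 + (w*w + w) = 4 + (w² + w) = 4 + (w + w²) = 4 + w + w²)
x(J) = -2 + J + J² (x(J) = -6 + (4 + J + J²) = -2 + J + J²)
x(-63 - 84) - (-33)*j² = (-2 + (-63 - 84) + (-63 - 84)²) - (-33)*6² = (-2 - 147 + (-147)²) - (-33)*36 = (-2 - 147 + 21609) - 1*(-1188) = 21460 + 1188 = 22648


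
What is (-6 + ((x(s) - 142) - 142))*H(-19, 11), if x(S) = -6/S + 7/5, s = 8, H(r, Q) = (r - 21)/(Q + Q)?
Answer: 5787/11 ≈ 526.09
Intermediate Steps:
H(r, Q) = (-21 + r)/(2*Q) (H(r, Q) = (-21 + r)/((2*Q)) = (-21 + r)*(1/(2*Q)) = (-21 + r)/(2*Q))
x(S) = 7/5 - 6/S (x(S) = -6/S + 7*(⅕) = -6/S + 7/5 = 7/5 - 6/S)
(-6 + ((x(s) - 142) - 142))*H(-19, 11) = (-6 + (((7/5 - 6/8) - 142) - 142))*((½)*(-21 - 19)/11) = (-6 + (((7/5 - 6*⅛) - 142) - 142))*((½)*(1/11)*(-40)) = (-6 + (((7/5 - ¾) - 142) - 142))*(-20/11) = (-6 + ((13/20 - 142) - 142))*(-20/11) = (-6 + (-2827/20 - 142))*(-20/11) = (-6 - 5667/20)*(-20/11) = -5787/20*(-20/11) = 5787/11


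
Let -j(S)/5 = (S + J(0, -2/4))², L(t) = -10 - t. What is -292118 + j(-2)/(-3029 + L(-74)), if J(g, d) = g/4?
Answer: -173225970/593 ≈ -2.9212e+5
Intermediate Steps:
J(g, d) = g/4 (J(g, d) = g*(¼) = g/4)
j(S) = -5*S² (j(S) = -5*(S + (¼)*0)² = -5*(S + 0)² = -5*S²)
-292118 + j(-2)/(-3029 + L(-74)) = -292118 + (-5*(-2)²)/(-3029 + (-10 - 1*(-74))) = -292118 + (-5*4)/(-3029 + (-10 + 74)) = -292118 - 20/(-3029 + 64) = -292118 - 20/(-2965) = -292118 - 1/2965*(-20) = -292118 + 4/593 = -173225970/593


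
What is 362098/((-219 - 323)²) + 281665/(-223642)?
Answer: -220339518/8212246061 ≈ -0.026831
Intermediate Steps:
362098/((-219 - 323)²) + 281665/(-223642) = 362098/((-542)²) + 281665*(-1/223642) = 362098/293764 - 281665/223642 = 362098*(1/293764) - 281665/223642 = 181049/146882 - 281665/223642 = -220339518/8212246061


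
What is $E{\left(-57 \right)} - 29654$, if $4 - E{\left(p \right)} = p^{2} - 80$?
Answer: $-32819$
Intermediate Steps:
$E{\left(p \right)} = 84 - p^{2}$ ($E{\left(p \right)} = 4 - \left(p^{2} - 80\right) = 4 - \left(-80 + p^{2}\right) = 84 - p^{2}$)
$E{\left(-57 \right)} - 29654 = \left(84 - \left(-57\right)^{2}\right) - 29654 = \left(84 - 3249\right) - 29654 = -3165 - 29654 = -32819$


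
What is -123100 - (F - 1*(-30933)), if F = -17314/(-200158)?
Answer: -15415477264/100079 ≈ -1.5403e+5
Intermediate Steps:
F = 8657/100079 (F = -17314*(-1/200158) = 8657/100079 ≈ 0.086502)
-123100 - (F - 1*(-30933)) = -123100 - (8657/100079 - 1*(-30933)) = -123100 - (8657/100079 + 30933) = -123100 - 1*3095752364/100079 = -123100 - 3095752364/100079 = -15415477264/100079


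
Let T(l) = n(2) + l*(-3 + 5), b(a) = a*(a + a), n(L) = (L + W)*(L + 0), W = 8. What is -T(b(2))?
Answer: -36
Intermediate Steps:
n(L) = L*(8 + L) (n(L) = (L + 8)*(L + 0) = (8 + L)*L = L*(8 + L))
b(a) = 2*a² (b(a) = a*(2*a) = 2*a²)
T(l) = 20 + 2*l (T(l) = 2*(8 + 2) + l*(-3 + 5) = 2*10 + l*2 = 20 + 2*l)
-T(b(2)) = -(20 + 2*(2*2²)) = -(20 + 2*(2*4)) = -(20 + 2*8) = -(20 + 16) = -1*36 = -36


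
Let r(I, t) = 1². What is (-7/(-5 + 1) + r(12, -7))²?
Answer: 121/16 ≈ 7.5625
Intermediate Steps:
r(I, t) = 1
(-7/(-5 + 1) + r(12, -7))² = (-7/(-5 + 1) + 1)² = (-7/(-4) + 1)² = (-7*(-¼) + 1)² = (7/4 + 1)² = (11/4)² = 121/16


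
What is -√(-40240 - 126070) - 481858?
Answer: -481858 - I*√166310 ≈ -4.8186e+5 - 407.81*I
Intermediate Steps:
-√(-40240 - 126070) - 481858 = -√(-166310) - 481858 = -I*√166310 - 481858 = -481858 - I*√166310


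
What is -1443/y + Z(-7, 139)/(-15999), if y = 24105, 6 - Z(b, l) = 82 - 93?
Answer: -7832114/128551965 ≈ -0.060926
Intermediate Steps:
Z(b, l) = 17 (Z(b, l) = 6 - (82 - 93) = 6 - 1*(-11) = 6 + 11 = 17)
-1443/y + Z(-7, 139)/(-15999) = -1443/24105 + 17/(-15999) = -1443*1/24105 + 17*(-1/15999) = -481/8035 - 17/15999 = -7832114/128551965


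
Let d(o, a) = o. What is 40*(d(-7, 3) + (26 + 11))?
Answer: 1200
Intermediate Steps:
40*(d(-7, 3) + (26 + 11)) = 40*(-7 + (26 + 11)) = 40*(-7 + 37) = 40*30 = 1200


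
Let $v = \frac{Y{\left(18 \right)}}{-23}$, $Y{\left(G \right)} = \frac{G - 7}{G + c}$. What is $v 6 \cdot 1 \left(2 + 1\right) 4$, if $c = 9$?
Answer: $- \frac{88}{69} \approx -1.2754$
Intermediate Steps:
$Y{\left(G \right)} = \frac{-7 + G}{9 + G}$ ($Y{\left(G \right)} = \frac{G - 7}{G + 9} = \frac{-7 + G}{9 + G}$)
$v = - \frac{11}{621}$ ($v = \frac{\frac{1}{9 + 18} \left(-7 + 18\right)}{-23} = \frac{1}{27} \cdot 11 \left(- \frac{1}{23}\right) = \frac{11}{27} \left(- \frac{1}{23}\right) = - \frac{11}{621} \approx -0.017713$)
$v 6 \cdot 1 \left(2 + 1\right) 4 = - \frac{11 \cdot 6 \cdot 1 \left(2 + 1\right) 4}{621} = - \frac{11 \cdot 6 \cdot 3 \cdot 4}{621} = - \frac{11 \cdot 18 \cdot 4}{621} = \left(- \frac{11}{621}\right) 72 = - \frac{88}{69}$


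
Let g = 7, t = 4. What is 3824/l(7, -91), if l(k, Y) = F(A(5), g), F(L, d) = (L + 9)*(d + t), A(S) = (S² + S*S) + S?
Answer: 239/44 ≈ 5.4318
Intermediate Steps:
A(S) = S + 2*S² (A(S) = (S² + S²) + S = 2*S² + S = S + 2*S²)
F(L, d) = (4 + d)*(9 + L) (F(L, d) = (L + 9)*(d + 4) = (9 + L)*(4 + d) = (4 + d)*(9 + L))
l(k, Y) = 704 (l(k, Y) = 36 + 4*(5*(1 + 2*5)) + 9*7 + (5*(1 + 2*5))*7 = 36 + 4*(5*(1 + 10)) + 63 + (5*(1 + 10))*7 = 36 + 4*(5*11) + 63 + (5*11)*7 = 36 + 4*55 + 63 + 55*7 = 36 + 220 + 63 + 385 = 704)
3824/l(7, -91) = 3824/704 = 3824*(1/704) = 239/44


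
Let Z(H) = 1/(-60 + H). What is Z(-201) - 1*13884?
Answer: -3623725/261 ≈ -13884.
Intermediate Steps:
Z(-201) - 1*13884 = 1/(-60 - 201) - 1*13884 = 1/(-261) - 13884 = -1/261 - 13884 = -3623725/261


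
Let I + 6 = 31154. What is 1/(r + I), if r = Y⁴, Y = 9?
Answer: 1/37709 ≈ 2.6519e-5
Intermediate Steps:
I = 31148 (I = -6 + 31154 = 31148)
r = 6561 (r = 9⁴ = 6561)
1/(r + I) = 1/(6561 + 31148) = 1/37709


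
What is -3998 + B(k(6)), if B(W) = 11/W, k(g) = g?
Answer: -23977/6 ≈ -3996.2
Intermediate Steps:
-3998 + B(k(6)) = -3998 + 11/6 = -23977/6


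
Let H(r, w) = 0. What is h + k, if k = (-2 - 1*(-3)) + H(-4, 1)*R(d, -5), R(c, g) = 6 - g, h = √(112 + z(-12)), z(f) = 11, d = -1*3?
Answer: 1 + √123 ≈ 12.091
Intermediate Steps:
d = -3
h = √123 (h = √(112 + 11) = √123 ≈ 11.091)
k = 1 (k = (-2 - 1*(-3)) + 0*(6 - 1*(-5)) = (-2 + 3) + 0*(6 + 5) = 1 + 0*11 = 1 + 0 = 1)
h + k = √123 + 1 = 1 + √123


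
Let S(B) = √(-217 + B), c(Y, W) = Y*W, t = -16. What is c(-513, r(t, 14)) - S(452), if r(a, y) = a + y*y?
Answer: -92340 - √235 ≈ -92355.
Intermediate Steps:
r(a, y) = a + y²
c(Y, W) = W*Y
c(-513, r(t, 14)) - S(452) = (-16 + 14²)*(-513) - √(-217 + 452) = (-16 + 196)*(-513) - √235 = 180*(-513) - √235 = -92340 - √235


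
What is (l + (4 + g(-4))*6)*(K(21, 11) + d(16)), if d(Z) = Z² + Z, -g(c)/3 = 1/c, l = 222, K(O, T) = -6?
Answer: 66633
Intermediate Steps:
g(c) = -3/c
d(Z) = Z + Z²
(l + (4 + g(-4))*6)*(K(21, 11) + d(16)) = (222 + (4 - 3/(-4))*6)*(-6 + 16*(1 + 16)) = (222 + (4 - 3*(-¼))*6)*(-6 + 16*17) = (222 + (4 + ¾)*6)*(-6 + 272) = (222 + (19/4)*6)*266 = (222 + 57/2)*266 = (501/2)*266 = 66633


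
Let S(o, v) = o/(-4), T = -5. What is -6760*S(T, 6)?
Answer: -8450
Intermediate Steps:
S(o, v) = -o/4 (S(o, v) = o*(-¼) = -o/4)
-6760*S(T, 6) = -6760*(-¼*(-5)) = -6760*5/4 = -3380*5/2 = -8450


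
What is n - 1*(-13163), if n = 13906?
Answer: 27069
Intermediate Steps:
n - 1*(-13163) = 13906 - 1*(-13163) = 13906 + 13163 = 27069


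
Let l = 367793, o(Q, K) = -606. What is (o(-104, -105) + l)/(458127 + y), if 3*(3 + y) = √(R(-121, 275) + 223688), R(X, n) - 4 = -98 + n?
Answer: 504651531564/629632723505 - 367187*√223869/629632723505 ≈ 0.80123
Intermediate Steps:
R(X, n) = -94 + n (R(X, n) = 4 + (-98 + n) = -94 + n)
y = -3 + √223869/3 (y = -3 + √((-94 + 275) + 223688)/3 = -3 + √(181 + 223688)/3 = -3 + √223869/3 ≈ 154.72)
(o(-104, -105) + l)/(458127 + y) = (-606 + 367793)/(458127 + (-3 + √223869/3)) = 367187/(458124 + √223869/3)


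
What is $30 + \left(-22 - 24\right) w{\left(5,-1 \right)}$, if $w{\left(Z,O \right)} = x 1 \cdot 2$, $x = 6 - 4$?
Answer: $-154$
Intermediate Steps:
$x = 2$ ($x = 6 - 4 = 2$)
$w{\left(Z,O \right)} = 4$ ($w{\left(Z,O \right)} = 2 \cdot 1 \cdot 2 = 2 \cdot 2 = 4$)
$30 + \left(-22 - 24\right) w{\left(5,-1 \right)} = 30 + \left(-22 - 24\right) 4 = 30 - 184 = -154$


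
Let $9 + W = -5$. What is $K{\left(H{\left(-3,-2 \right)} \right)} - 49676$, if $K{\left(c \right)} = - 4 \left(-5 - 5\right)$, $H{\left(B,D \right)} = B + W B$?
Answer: $-49636$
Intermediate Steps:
$W = -14$ ($W = -9 - 5 = -14$)
$H{\left(B,D \right)} = - 13 B$ ($H{\left(B,D \right)} = B - 14 B = - 13 B$)
$K{\left(c \right)} = 40$ ($K{\left(c \right)} = \left(-4\right) \left(-10\right) = 40$)
$K{\left(H{\left(-3,-2 \right)} \right)} - 49676 = 40 - 49676 = -49636$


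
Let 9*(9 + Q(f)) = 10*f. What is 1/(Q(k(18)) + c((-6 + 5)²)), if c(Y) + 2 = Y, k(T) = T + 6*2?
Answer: 3/70 ≈ 0.042857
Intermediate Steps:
k(T) = 12 + T (k(T) = T + 12 = 12 + T)
c(Y) = -2 + Y
Q(f) = -9 + 10*f/9 (Q(f) = -9 + (10*f)/9 = -9 + 10*f/9)
1/(Q(k(18)) + c((-6 + 5)²)) = 1/((-9 + 10*(12 + 18)/9) + (-2 + (-6 + 5)²)) = 1/((-9 + (10/9)*30) + (-2 + (-1)²)) = 1/((-9 + 100/3) + (-2 + 1)) = 1/(73/3 - 1) = 1/(70/3) = 3/70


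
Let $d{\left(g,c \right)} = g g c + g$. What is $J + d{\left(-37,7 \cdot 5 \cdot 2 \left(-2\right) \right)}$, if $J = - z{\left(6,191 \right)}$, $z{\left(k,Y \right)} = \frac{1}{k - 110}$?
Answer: $- \frac{19936487}{104} \approx -1.917 \cdot 10^{5}$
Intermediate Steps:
$z{\left(k,Y \right)} = \frac{1}{-110 + k}$
$d{\left(g,c \right)} = g + c g^{2}$ ($d{\left(g,c \right)} = g^{2} c + g = c g^{2} + g = g + c g^{2}$)
$J = \frac{1}{104}$ ($J = - \frac{1}{-110 + 6} = - \frac{1}{-104} = \left(-1\right) \left(- \frac{1}{104}\right) = \frac{1}{104} \approx 0.0096154$)
$J + d{\left(-37,7 \cdot 5 \cdot 2 \left(-2\right) \right)} = \frac{1}{104} - 37 \left(1 + 7 \cdot 5 \cdot 2 \left(-2\right) \left(-37\right)\right) = \frac{1}{104} - 37 \left(1 + 35 \left(-4\right) \left(-37\right)\right) = \frac{1}{104} - 37 \left(1 - -5180\right) = \frac{1}{104} - 37 \left(1 + 5180\right) = \frac{1}{104} - 191697 = - \frac{19936487}{104}$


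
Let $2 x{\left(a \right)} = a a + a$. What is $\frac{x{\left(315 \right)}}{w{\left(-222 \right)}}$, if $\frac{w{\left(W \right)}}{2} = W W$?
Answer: $\frac{2765}{5476} \approx 0.50493$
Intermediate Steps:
$w{\left(W \right)} = 2 W^{2}$ ($w{\left(W \right)} = 2 W W = 2 W^{2}$)
$x{\left(a \right)} = \frac{a}{2} + \frac{a^{2}}{2}$ ($x{\left(a \right)} = \frac{a a + a}{2} = \frac{a^{2} + a}{2} = \frac{a + a^{2}}{2} = \frac{a}{2} + \frac{a^{2}}{2}$)
$\frac{x{\left(315 \right)}}{w{\left(-222 \right)}} = \frac{\frac{1}{2} \cdot 315 \left(1 + 315\right)}{2 \left(-222\right)^{2}} = \frac{\frac{1}{2} \cdot 315 \cdot 316}{2 \cdot 49284} = \frac{49770}{98568} = 49770 \cdot \frac{1}{98568} = \frac{2765}{5476}$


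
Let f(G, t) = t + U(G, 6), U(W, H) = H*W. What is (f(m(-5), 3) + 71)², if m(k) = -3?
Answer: 3136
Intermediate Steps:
f(G, t) = t + 6*G
(f(m(-5), 3) + 71)² = ((3 + 6*(-3)) + 71)² = ((3 - 18) + 71)² = (-15 + 71)² = 56² = 3136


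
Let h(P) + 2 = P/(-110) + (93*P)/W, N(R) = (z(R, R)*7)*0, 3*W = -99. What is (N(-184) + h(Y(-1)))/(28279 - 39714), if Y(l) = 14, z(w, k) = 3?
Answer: 1/275 ≈ 0.0036364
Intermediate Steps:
W = -33 (W = (⅓)*(-99) = -33)
N(R) = 0 (N(R) = (3*7)*0 = 21*0 = 0)
h(P) = -2 - 311*P/110 (h(P) = -2 + (P/(-110) + (93*P)/(-33)) = -2 + (P*(-1/110) + (93*P)*(-1/33)) = -2 + (-P/110 - 31*P/11) = -2 - 311*P/110)
(N(-184) + h(Y(-1)))/(28279 - 39714) = (0 + (-2 - 311/110*14))/(28279 - 39714) = (0 + (-2 - 2177/55))/(-11435) = (0 - 2287/55)*(-1/11435) = -2287/55*(-1/11435) = 1/275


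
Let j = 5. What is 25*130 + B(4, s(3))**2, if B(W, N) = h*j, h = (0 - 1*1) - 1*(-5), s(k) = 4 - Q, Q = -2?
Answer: 3650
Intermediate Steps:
s(k) = 6 (s(k) = 4 - 1*(-2) = 4 + 2 = 6)
h = 4 (h = (0 - 1) + 5 = -1 + 5 = 4)
B(W, N) = 20 (B(W, N) = 4*5 = 20)
25*130 + B(4, s(3))**2 = 25*130 + 20**2 = 3250 + 400 = 3650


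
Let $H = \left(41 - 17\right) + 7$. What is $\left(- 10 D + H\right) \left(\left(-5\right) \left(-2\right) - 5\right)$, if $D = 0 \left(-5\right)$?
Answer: $155$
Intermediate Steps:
$D = 0$
$H = 31$ ($H = 24 + 7 = 31$)
$\left(- 10 D + H\right) \left(\left(-5\right) \left(-2\right) - 5\right) = \left(\left(-10\right) 0 + 31\right) \left(\left(-5\right) \left(-2\right) - 5\right) = \left(0 + 31\right) \left(10 - 5\right) = 31 \cdot 5 = 155$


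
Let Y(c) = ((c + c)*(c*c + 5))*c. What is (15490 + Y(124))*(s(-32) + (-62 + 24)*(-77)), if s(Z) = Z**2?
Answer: 1868397407900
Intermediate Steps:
Y(c) = 2*c**2*(5 + c**2) (Y(c) = ((2*c)*(c**2 + 5))*c = ((2*c)*(5 + c**2))*c = (2*c*(5 + c**2))*c = 2*c**2*(5 + c**2))
(15490 + Y(124))*(s(-32) + (-62 + 24)*(-77)) = (15490 + 2*124**2*(5 + 124**2))*((-32)**2 + (-62 + 24)*(-77)) = (15490 + 2*15376*(5 + 15376))*(1024 - 38*(-77)) = (15490 + 2*15376*15381)*(1024 + 2926) = (15490 + 472996512)*3950 = 473012002*3950 = 1868397407900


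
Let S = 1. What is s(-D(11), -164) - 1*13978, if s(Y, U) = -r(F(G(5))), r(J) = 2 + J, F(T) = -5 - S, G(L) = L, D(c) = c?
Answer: -13974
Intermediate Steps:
F(T) = -6 (F(T) = -5 - 1*1 = -5 - 1 = -6)
s(Y, U) = 4 (s(Y, U) = -(2 - 6) = -1*(-4) = 4)
s(-D(11), -164) - 1*13978 = 4 - 1*13978 = 4 - 13978 = -13974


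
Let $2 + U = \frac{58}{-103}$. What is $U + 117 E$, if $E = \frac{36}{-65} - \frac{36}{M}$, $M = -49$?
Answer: $\frac{469272}{25235} \approx 18.596$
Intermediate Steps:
$U = - \frac{264}{103}$ ($U = -2 + \frac{58}{-103} = -2 + 58 \left(- \frac{1}{103}\right) = -2 - \frac{58}{103} = - \frac{264}{103} \approx -2.5631$)
$E = \frac{576}{3185}$ ($E = \frac{36}{-65} - \frac{36}{-49} = 36 \left(- \frac{1}{65}\right) - - \frac{36}{49} = - \frac{36}{65} + \frac{36}{49} = \frac{576}{3185} \approx 0.18085$)
$U + 117 E = - \frac{264}{103} + 117 \cdot \frac{576}{3185} = - \frac{264}{103} + \frac{5184}{245} = \frac{469272}{25235}$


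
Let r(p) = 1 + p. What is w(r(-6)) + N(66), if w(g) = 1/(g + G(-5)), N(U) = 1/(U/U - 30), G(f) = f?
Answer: -39/290 ≈ -0.13448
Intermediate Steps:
N(U) = -1/29 (N(U) = 1/(1 - 30) = 1/(-29) = -1/29)
w(g) = 1/(-5 + g) (w(g) = 1/(g - 5) = 1/(-5 + g))
w(r(-6)) + N(66) = 1/(-5 + (1 - 6)) - 1/29 = 1/(-5 - 5) - 1/29 = 1/(-10) - 1/29 = -⅒ - 1/29 = -39/290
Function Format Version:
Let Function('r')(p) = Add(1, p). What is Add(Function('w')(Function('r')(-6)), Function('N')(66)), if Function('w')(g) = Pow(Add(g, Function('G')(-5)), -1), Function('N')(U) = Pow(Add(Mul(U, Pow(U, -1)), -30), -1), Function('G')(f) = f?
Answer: Rational(-39, 290) ≈ -0.13448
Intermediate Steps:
Function('N')(U) = Rational(-1, 29) (Function('N')(U) = Pow(Add(1, -30), -1) = Pow(-29, -1) = Rational(-1, 29))
Function('w')(g) = Pow(Add(-5, g), -1) (Function('w')(g) = Pow(Add(g, -5), -1) = Pow(Add(-5, g), -1))
Add(Function('w')(Function('r')(-6)), Function('N')(66)) = Add(Pow(Add(-5, Add(1, -6)), -1), Rational(-1, 29)) = Add(Pow(Add(-5, -5), -1), Rational(-1, 29)) = Add(Pow(-10, -1), Rational(-1, 29)) = Add(Rational(-1, 10), Rational(-1, 29)) = Rational(-39, 290)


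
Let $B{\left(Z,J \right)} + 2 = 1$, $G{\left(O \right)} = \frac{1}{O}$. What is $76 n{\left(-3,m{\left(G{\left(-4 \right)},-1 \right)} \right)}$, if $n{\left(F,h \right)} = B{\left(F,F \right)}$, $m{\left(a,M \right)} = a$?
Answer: $-76$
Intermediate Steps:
$B{\left(Z,J \right)} = -1$ ($B{\left(Z,J \right)} = -2 + 1 = -1$)
$n{\left(F,h \right)} = -1$
$76 n{\left(-3,m{\left(G{\left(-4 \right)},-1 \right)} \right)} = 76 \left(-1\right) = -76$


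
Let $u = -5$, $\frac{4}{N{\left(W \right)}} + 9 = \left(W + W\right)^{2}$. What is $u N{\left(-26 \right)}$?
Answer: $- \frac{4}{539} \approx -0.0074212$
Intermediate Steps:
$N{\left(W \right)} = \frac{4}{-9 + 4 W^{2}}$ ($N{\left(W \right)} = \frac{4}{-9 + \left(W + W\right)^{2}} = \frac{4}{-9 + \left(2 W\right)^{2}} = \frac{4}{-9 + 4 W^{2}}$)
$u N{\left(-26 \right)} = - 5 \frac{4}{-9 + 4 \left(-26\right)^{2}} = - 5 \frac{4}{-9 + 4 \cdot 676} = - 5 \frac{4}{-9 + 2704} = - 5 \cdot \frac{4}{2695} = - 5 \cdot 4 \cdot \frac{1}{2695} = \left(-5\right) \frac{4}{2695} = - \frac{4}{539}$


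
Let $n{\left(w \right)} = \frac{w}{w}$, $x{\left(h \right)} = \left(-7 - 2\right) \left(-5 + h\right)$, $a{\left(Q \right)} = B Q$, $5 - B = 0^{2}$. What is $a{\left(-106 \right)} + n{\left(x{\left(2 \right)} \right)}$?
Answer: $-529$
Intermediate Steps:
$B = 5$ ($B = 5 - 0^{2} = 5 - 0 = 5 + 0 = 5$)
$a{\left(Q \right)} = 5 Q$
$x{\left(h \right)} = 45 - 9 h$ ($x{\left(h \right)} = - 9 \left(-5 + h\right) = 45 - 9 h$)
$n{\left(w \right)} = 1$
$a{\left(-106 \right)} + n{\left(x{\left(2 \right)} \right)} = 5 \left(-106\right) + 1 = -530 + 1 = -529$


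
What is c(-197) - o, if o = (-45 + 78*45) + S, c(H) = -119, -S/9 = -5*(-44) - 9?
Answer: -1685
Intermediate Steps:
S = -1899 (S = -9*(-5*(-44) - 9) = -9*(220 - 9) = -9*211 = -1899)
o = 1566 (o = (-45 + 78*45) - 1899 = (-45 + 3510) - 1899 = 3465 - 1899 = 1566)
c(-197) - o = -119 - 1*1566 = -119 - 1566 = -1685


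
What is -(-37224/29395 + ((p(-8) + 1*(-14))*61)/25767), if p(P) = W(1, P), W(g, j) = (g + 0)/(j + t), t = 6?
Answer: 1970301371/1514841930 ≈ 1.3007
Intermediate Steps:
W(g, j) = g/(6 + j) (W(g, j) = (g + 0)/(j + 6) = g/(6 + j))
p(P) = 1/(6 + P)
-(-37224/29395 + ((p(-8) + 1*(-14))*61)/25767) = -(-37224/29395 + ((1/(6 - 8) + 1*(-14))*61)/25767) = -(-37224*1/29395 + ((1/(-2) - 14)*61)*(1/25767)) = -(-37224/29395 + ((-1/2 - 14)*61)*(1/25767)) = -(-37224/29395 - 29/2*61*(1/25767)) = -(-37224/29395 - 1769/2*1/25767) = -(-37224/29395 - 1769/51534) = -1*(-1970301371/1514841930) = 1970301371/1514841930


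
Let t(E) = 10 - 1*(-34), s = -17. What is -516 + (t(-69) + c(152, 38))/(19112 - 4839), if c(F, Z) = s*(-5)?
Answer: -7364739/14273 ≈ -515.99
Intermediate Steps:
t(E) = 44 (t(E) = 10 + 34 = 44)
c(F, Z) = 85 (c(F, Z) = -17*(-5) = 85)
-516 + (t(-69) + c(152, 38))/(19112 - 4839) = -516 + (44 + 85)/(19112 - 4839) = -516 + 129/14273 = -7364739/14273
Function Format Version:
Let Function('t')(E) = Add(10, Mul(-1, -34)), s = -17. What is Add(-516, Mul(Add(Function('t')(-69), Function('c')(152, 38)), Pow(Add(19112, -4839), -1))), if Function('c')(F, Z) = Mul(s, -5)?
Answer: Rational(-7364739, 14273) ≈ -515.99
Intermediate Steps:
Function('t')(E) = 44 (Function('t')(E) = Add(10, 34) = 44)
Function('c')(F, Z) = 85 (Function('c')(F, Z) = Mul(-17, -5) = 85)
Add(-516, Mul(Add(Function('t')(-69), Function('c')(152, 38)), Pow(Add(19112, -4839), -1))) = Add(-516, Mul(Add(44, 85), Pow(Add(19112, -4839), -1))) = Add(-516, Mul(129, Pow(14273, -1))) = Add(-516, Mul(129, Rational(1, 14273))) = Add(-516, Rational(129, 14273)) = Rational(-7364739, 14273)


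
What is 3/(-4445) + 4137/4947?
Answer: 6124708/7329805 ≈ 0.83559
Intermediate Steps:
3/(-4445) + 4137/4947 = 3*(-1/4445) + 4137*(1/4947) = -3/4445 + 1379/1649 = 6124708/7329805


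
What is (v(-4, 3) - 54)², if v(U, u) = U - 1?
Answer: 3481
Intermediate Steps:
v(U, u) = -1 + U
(v(-4, 3) - 54)² = ((-1 - 4) - 54)² = (-5 - 54)² = (-59)² = 3481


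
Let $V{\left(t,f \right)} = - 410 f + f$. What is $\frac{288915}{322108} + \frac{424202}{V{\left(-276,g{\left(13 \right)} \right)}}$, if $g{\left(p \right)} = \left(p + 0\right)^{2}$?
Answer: $- \frac{116668764101}{22264427068} \approx -5.2401$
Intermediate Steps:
$g{\left(p \right)} = p^{2}$
$V{\left(t,f \right)} = - 409 f$
$\frac{288915}{322108} + \frac{424202}{V{\left(-276,g{\left(13 \right)} \right)}} = \frac{288915}{322108} + \frac{424202}{\left(-409\right) 13^{2}} = 288915 \cdot \frac{1}{322108} + \frac{424202}{\left(-409\right) 169} = \frac{288915}{322108} + \frac{424202}{-69121} = \frac{288915}{322108} + 424202 \left(- \frac{1}{69121}\right) = \frac{288915}{322108} - \frac{424202}{69121} = - \frac{116668764101}{22264427068}$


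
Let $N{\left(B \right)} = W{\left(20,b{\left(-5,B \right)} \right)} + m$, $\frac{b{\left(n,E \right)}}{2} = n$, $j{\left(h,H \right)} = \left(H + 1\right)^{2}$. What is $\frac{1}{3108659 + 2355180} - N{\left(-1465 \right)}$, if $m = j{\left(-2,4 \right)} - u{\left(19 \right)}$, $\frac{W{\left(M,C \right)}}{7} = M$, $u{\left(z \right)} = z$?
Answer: $- \frac{797720493}{5463839} \approx -146.0$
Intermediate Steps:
$j{\left(h,H \right)} = \left(1 + H\right)^{2}$
$b{\left(n,E \right)} = 2 n$
$W{\left(M,C \right)} = 7 M$
$m = 6$ ($m = \left(1 + 4\right)^{2} - 19 = 5^{2} - 19 = 25 - 19 = 6$)
$N{\left(B \right)} = 146$ ($N{\left(B \right)} = 7 \cdot 20 + 6 = 140 + 6 = 146$)
$\frac{1}{3108659 + 2355180} - N{\left(-1465 \right)} = \frac{1}{3108659 + 2355180} - 146 = \frac{1}{5463839} - 146 = - \frac{797720493}{5463839}$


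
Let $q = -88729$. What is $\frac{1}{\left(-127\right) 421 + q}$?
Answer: $- \frac{1}{142196} \approx -7.0325 \cdot 10^{-6}$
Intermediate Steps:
$\frac{1}{\left(-127\right) 421 + q} = \frac{1}{\left(-127\right) 421 - 88729} = \frac{1}{-53467 - 88729} = \frac{1}{-142196} = - \frac{1}{142196}$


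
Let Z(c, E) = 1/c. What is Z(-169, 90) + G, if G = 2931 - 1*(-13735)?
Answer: 2816553/169 ≈ 16666.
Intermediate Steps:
G = 16666 (G = 2931 + 13735 = 16666)
Z(-169, 90) + G = 1/(-169) + 16666 = -1/169 + 16666 = 2816553/169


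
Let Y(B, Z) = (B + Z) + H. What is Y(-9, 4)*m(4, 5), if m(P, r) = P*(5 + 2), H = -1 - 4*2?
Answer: -392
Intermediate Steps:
H = -9 (H = -1 - 8 = -9)
m(P, r) = 7*P (m(P, r) = P*7 = 7*P)
Y(B, Z) = -9 + B + Z (Y(B, Z) = (B + Z) - 9 = -9 + B + Z)
Y(-9, 4)*m(4, 5) = (-9 - 9 + 4)*(7*4) = -14*28 = -392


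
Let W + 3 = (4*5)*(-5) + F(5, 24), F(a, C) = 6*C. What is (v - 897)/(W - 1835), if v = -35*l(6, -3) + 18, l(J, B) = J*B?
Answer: 83/598 ≈ 0.13880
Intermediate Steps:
l(J, B) = B*J
v = 648 (v = -(-105)*6 + 18 = -35*(-18) + 18 = 630 + 18 = 648)
W = 41 (W = -3 + ((4*5)*(-5) + 6*24) = -3 + (20*(-5) + 144) = -3 + (-100 + 144) = -3 + 44 = 41)
(v - 897)/(W - 1835) = (648 - 897)/(41 - 1835) = -249/(-1794) = -249*(-1/1794) = 83/598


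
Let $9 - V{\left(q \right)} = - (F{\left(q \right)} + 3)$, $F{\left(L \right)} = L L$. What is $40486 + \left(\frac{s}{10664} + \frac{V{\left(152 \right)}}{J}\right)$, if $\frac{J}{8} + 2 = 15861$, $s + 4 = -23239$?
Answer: $\frac{6846669745627}{169120376} \approx 40484.0$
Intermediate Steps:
$s = -23243$ ($s = -4 - 23239 = -23243$)
$J = 126872$ ($J = -16 + 8 \cdot 15861 = -16 + 126888 = 126872$)
$F{\left(L \right)} = L^{2}$
$V{\left(q \right)} = 12 + q^{2}$ ($V{\left(q \right)} = 9 - - (q^{2} + 3) = 9 - - (3 + q^{2}) = 9 - \left(-3 - q^{2}\right) = 9 + \left(3 + q^{2}\right) = 12 + q^{2}$)
$40486 + \left(\frac{s}{10664} + \frac{V{\left(152 \right)}}{J}\right) = 40486 - \left(\frac{23243}{10664} - \frac{12 + 152^{2}}{126872}\right) = 40486 - \left(\frac{23243}{10664} - \left(12 + 23104\right) \frac{1}{126872}\right) = 40486 + \left(- \frac{23243}{10664} + 23116 \cdot \frac{1}{126872}\right) = 40486 + \left(- \frac{23243}{10664} + \frac{5779}{31718}\right) = 40486 - \frac{337797109}{169120376} = \frac{6846669745627}{169120376}$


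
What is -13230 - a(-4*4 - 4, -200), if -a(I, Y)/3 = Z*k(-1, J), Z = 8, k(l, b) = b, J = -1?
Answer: -13254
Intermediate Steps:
a(I, Y) = 24 (a(I, Y) = -24*(-1) = -3*(-8) = 24)
-13230 - a(-4*4 - 4, -200) = -13230 - 1*24 = -13230 - 24 = -13254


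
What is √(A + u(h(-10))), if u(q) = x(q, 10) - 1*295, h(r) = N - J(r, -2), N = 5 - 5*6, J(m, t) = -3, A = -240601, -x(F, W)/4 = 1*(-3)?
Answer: 14*I*√1229 ≈ 490.8*I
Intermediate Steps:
x(F, W) = 12 (x(F, W) = -4*(-3) = 12)
N = -25 (N = 5 - 30 = -25)
h(r) = -22 (h(r) = -25 - 1*(-3) = -25 + 3 = -22)
u(q) = -283 (u(q) = 12 - 1*295 = 12 - 295 = -283)
√(A + u(h(-10))) = √(-240601 - 283) = √(-240884) = 14*I*√1229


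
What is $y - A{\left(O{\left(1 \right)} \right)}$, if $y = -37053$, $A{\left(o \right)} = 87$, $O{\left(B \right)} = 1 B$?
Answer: $-37140$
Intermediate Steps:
$O{\left(B \right)} = B$
$y - A{\left(O{\left(1 \right)} \right)} = -37053 - 87 = -37140$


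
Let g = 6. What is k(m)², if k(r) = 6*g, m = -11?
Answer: 1296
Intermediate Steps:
k(r) = 36 (k(r) = 6*6 = 36)
k(m)² = 36² = 1296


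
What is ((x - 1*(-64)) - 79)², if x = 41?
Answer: 676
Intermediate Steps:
((x - 1*(-64)) - 79)² = ((41 - 1*(-64)) - 79)² = ((41 + 64) - 79)² = (105 - 79)² = 26² = 676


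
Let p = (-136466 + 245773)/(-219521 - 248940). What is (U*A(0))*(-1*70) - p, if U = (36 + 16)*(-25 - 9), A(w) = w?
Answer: 109307/468461 ≈ 0.23333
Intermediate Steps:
U = -1768 (U = 52*(-34) = -1768)
p = -109307/468461 (p = 109307/(-468461) = 109307*(-1/468461) = -109307/468461 ≈ -0.23333)
(U*A(0))*(-1*70) - p = (-1768*0)*(-1*70) - 1*(-109307/468461) = 0*(-70) + 109307/468461 = 0 + 109307/468461 = 109307/468461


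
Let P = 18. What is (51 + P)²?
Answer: 4761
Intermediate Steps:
(51 + P)² = (51 + 18)² = 69² = 4761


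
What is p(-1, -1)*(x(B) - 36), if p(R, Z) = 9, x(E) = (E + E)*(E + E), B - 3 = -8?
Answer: 576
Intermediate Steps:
B = -5 (B = 3 - 8 = -5)
x(E) = 4*E² (x(E) = (2*E)*(2*E) = 4*E²)
p(-1, -1)*(x(B) - 36) = 9*(4*(-5)² - 36) = 9*(4*25 - 36) = 9*(100 - 36) = 9*64 = 576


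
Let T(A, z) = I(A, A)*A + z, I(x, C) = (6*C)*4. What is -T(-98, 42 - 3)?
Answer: -230535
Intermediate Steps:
I(x, C) = 24*C
T(A, z) = z + 24*A² (T(A, z) = (24*A)*A + z = 24*A² + z = z + 24*A²)
-T(-98, 42 - 3) = -((42 - 3) + 24*(-98)²) = -(39 + 24*9604) = -(39 + 230496) = -1*230535 = -230535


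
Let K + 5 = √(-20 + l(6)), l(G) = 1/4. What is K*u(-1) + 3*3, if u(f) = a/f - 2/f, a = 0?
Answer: -1 + I*√79 ≈ -1.0 + 8.8882*I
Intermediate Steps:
l(G) = ¼
u(f) = -2/f (u(f) = 0/f - 2/f = 0 - 2/f = -2/f)
K = -5 + I*√79/2 (K = -5 + √(-20 + ¼) = -5 + √(-79/4) = -5 + I*√79/2 ≈ -5.0 + 4.4441*I)
K*u(-1) + 3*3 = (-5 + I*√79/2)*(-2/(-1)) + 3*3 = (-5 + I*√79/2)*(-2*(-1)) + 9 = (-5 + I*√79/2)*2 + 9 = (-10 + I*√79) + 9 = -1 + I*√79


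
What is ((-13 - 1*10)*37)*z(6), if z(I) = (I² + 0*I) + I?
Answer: -35742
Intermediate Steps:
z(I) = I + I² (z(I) = (I² + 0) + I = I² + I = I + I²)
((-13 - 1*10)*37)*z(6) = ((-13 - 1*10)*37)*(6*(1 + 6)) = ((-13 - 10)*37)*(6*7) = -23*37*42 = -851*42 = -35742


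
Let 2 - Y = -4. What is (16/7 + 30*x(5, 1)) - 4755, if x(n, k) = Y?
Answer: -32009/7 ≈ -4572.7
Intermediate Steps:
Y = 6 (Y = 2 - 1*(-4) = 2 + 4 = 6)
x(n, k) = 6
(16/7 + 30*x(5, 1)) - 4755 = (16/7 + 30*6) - 4755 = (16*(⅐) + 180) - 4755 = (16/7 + 180) - 4755 = 1276/7 - 4755 = -32009/7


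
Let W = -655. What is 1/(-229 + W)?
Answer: -1/884 ≈ -0.0011312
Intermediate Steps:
1/(-229 + W) = 1/(-229 - 655) = 1/(-884) = -1/884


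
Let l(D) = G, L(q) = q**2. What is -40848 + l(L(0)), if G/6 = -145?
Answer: -41718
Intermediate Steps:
G = -870 (G = 6*(-145) = -870)
l(D) = -870
-40848 + l(L(0)) = -40848 - 870 = -41718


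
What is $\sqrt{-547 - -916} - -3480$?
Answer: $3480 + 3 \sqrt{41} \approx 3499.2$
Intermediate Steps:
$\sqrt{-547 - -916} - -3480 = \sqrt{-547 + \left(-187 + 1103\right)} + 3480 = \sqrt{-547 + 916} + 3480 = \sqrt{369} + 3480 = 3 \sqrt{41} + 3480 = 3480 + 3 \sqrt{41}$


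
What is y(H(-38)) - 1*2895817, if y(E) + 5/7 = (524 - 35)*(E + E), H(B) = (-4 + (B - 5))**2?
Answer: -5147910/7 ≈ -7.3542e+5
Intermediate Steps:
H(B) = (-9 + B)**2 (H(B) = (-4 + (-5 + B))**2 = (-9 + B)**2)
y(E) = -5/7 + 978*E (y(E) = -5/7 + (524 - 35)*(E + E) = -5/7 + 489*(2*E) = -5/7 + 978*E)
y(H(-38)) - 1*2895817 = (-5/7 + 978*(-9 - 38)**2) - 1*2895817 = (-5/7 + 978*(-47)**2) - 2895817 = (-5/7 + 978*2209) - 2895817 = (-5/7 + 2160402) - 2895817 = 15122809/7 - 2895817 = -5147910/7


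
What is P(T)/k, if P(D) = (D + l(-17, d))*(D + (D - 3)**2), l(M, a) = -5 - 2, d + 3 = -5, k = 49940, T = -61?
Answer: -13719/2497 ≈ -5.4942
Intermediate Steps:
d = -8 (d = -3 - 5 = -8)
l(M, a) = -7
P(D) = (-7 + D)*(D + (-3 + D)**2) (P(D) = (D - 7)*(D + (D - 3)**2) = (-7 + D)*(D + (-3 + D)**2))
P(T)/k = (-63 + (-61)**3 - 12*(-61)**2 + 44*(-61))/49940 = (-63 - 226981 - 12*3721 - 2684)*(1/49940) = (-63 - 226981 - 44652 - 2684)*(1/49940) = -274380*1/49940 = -13719/2497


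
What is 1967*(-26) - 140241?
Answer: -191383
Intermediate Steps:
1967*(-26) - 140241 = -51142 - 140241 = -191383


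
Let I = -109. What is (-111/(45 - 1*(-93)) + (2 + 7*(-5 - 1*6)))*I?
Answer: 380083/46 ≈ 8262.7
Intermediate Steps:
(-111/(45 - 1*(-93)) + (2 + 7*(-5 - 1*6)))*I = (-111/(45 - 1*(-93)) + (2 + 7*(-5 - 1*6)))*(-109) = (-111/(45 + 93) + (2 + 7*(-5 - 6)))*(-109) = (-111/138 + (2 + 7*(-11)))*(-109) = (-111*1/138 + (2 - 77))*(-109) = (-37/46 - 75)*(-109) = -3487/46*(-109) = 380083/46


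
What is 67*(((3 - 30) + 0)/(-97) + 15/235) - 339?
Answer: -1440981/4559 ≈ -316.07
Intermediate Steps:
67*(((3 - 30) + 0)/(-97) + 15/235) - 339 = 67*((-27 + 0)*(-1/97) + 15*(1/235)) - 339 = 67*(-27*(-1/97) + 3/47) - 339 = 67*(27/97 + 3/47) - 339 = 67*(1560/4559) - 339 = 104520/4559 - 339 = -1440981/4559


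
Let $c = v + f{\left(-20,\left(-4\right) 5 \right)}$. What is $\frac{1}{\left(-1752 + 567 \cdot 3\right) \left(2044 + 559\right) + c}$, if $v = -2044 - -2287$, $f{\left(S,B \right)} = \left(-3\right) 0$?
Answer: $- \frac{1}{132510} \approx -7.5466 \cdot 10^{-6}$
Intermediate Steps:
$f{\left(S,B \right)} = 0$
$v = 243$ ($v = -2044 + 2287 = 243$)
$c = 243$ ($c = 243 + 0 = 243$)
$\frac{1}{\left(-1752 + 567 \cdot 3\right) \left(2044 + 559\right) + c} = \frac{1}{\left(-1752 + 567 \cdot 3\right) \left(2044 + 559\right) + 243} = \frac{1}{\left(-1752 + 1701\right) 2603 + 243} = \frac{1}{\left(-51\right) 2603 + 243} = \frac{1}{-132753 + 243} = \frac{1}{-132510} = - \frac{1}{132510}$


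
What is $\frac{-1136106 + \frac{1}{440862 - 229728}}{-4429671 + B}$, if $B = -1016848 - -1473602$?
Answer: $\frac{239870604203}{838817857878} \approx 0.28596$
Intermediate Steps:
$B = 456754$ ($B = -1016848 + 1473602 = 456754$)
$\frac{-1136106 + \frac{1}{440862 - 229728}}{-4429671 + B} = \frac{-1136106 + \frac{1}{440862 - 229728}}{-4429671 + 456754} = \frac{-1136106 + \frac{1}{211134}}{-3972917} = \left(-1136106 + \frac{1}{211134}\right) \left(- \frac{1}{3972917}\right) = \left(- \frac{239870604203}{211134}\right) \left(- \frac{1}{3972917}\right) = \frac{239870604203}{838817857878}$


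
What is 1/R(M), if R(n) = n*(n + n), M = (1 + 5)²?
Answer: 1/2592 ≈ 0.00038580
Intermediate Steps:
M = 36 (M = 6² = 36)
R(n) = 2*n² (R(n) = n*(2*n) = 2*n²)
1/R(M) = 1/(2*36²) = 1/(2*1296) = 1/2592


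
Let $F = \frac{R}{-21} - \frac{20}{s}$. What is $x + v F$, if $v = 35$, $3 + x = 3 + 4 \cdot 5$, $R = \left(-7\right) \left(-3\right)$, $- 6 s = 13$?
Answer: $\frac{4005}{13} \approx 308.08$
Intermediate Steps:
$s = - \frac{13}{6}$ ($s = \left(- \frac{1}{6}\right) 13 = - \frac{13}{6} \approx -2.1667$)
$R = 21$
$x = 20$ ($x = -3 + \left(3 + 4 \cdot 5\right) = -3 + \left(3 + 20\right) = -3 + 23 = 20$)
$F = \frac{107}{13}$ ($F = \frac{21}{-21} - \frac{20}{- \frac{13}{6}} = 21 \left(- \frac{1}{21}\right) - - \frac{120}{13} = -1 + \frac{120}{13} = \frac{107}{13} \approx 8.2308$)
$x + v F = 20 + 35 \cdot \frac{107}{13} = 20 + \frac{3745}{13} = \frac{4005}{13}$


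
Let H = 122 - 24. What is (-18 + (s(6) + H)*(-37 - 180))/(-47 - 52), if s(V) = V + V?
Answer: 23888/99 ≈ 241.29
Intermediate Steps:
s(V) = 2*V
H = 98
(-18 + (s(6) + H)*(-37 - 180))/(-47 - 52) = (-18 + (2*6 + 98)*(-37 - 180))/(-47 - 52) = (-18 + (12 + 98)*(-217))/(-99) = (-18 + 110*(-217))*(-1/99) = (-18 - 23870)*(-1/99) = -23888*(-1/99) = 23888/99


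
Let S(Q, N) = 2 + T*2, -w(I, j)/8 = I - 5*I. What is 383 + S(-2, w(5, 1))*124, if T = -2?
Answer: 135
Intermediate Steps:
w(I, j) = 32*I (w(I, j) = -8*(I - 5*I) = -(-32)*I = 32*I)
S(Q, N) = -2 (S(Q, N) = 2 - 2*2 = 2 - 4 = -2)
383 + S(-2, w(5, 1))*124 = 383 - 2*124 = 383 - 248 = 135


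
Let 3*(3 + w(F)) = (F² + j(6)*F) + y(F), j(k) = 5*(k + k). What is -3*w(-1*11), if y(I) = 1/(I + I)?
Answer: 12057/22 ≈ 548.04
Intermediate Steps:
j(k) = 10*k (j(k) = 5*(2*k) = 10*k)
y(I) = 1/(2*I)
w(F) = -3 + 20*F + F²/3 + 1/(6*F) (w(F) = -3 + ((F² + (10*6)*F) + 1/(2*F))/3 = -3 + ((F² + 60*F) + 1/(2*F))/3 = -3 + (F² + 1/(2*F) + 60*F)/3 = -3 + (20*F + F²/3 + 1/(6*F)) = -3 + 20*F + F²/3 + 1/(6*F))
-3*w(-1*11) = -3*(-3 + 20*(-1*11) + (-1*11)²/3 + 1/(6*((-1*11)))) = -3*(-3 + 20*(-11) + (⅓)*(-11)² + (⅙)/(-11)) = -3*(-3 - 220 + (⅓)*121 + (⅙)*(-1/11)) = -3*(-3 - 220 + 121/3 - 1/66) = -3*(-4019/22) = 12057/22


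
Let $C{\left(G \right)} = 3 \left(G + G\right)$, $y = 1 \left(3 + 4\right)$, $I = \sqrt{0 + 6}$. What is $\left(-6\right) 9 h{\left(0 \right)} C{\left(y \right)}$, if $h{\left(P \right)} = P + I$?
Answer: $- 2268 \sqrt{6} \approx -5555.4$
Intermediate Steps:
$I = \sqrt{6} \approx 2.4495$
$y = 7$ ($y = 1 \cdot 7 = 7$)
$h{\left(P \right)} = P + \sqrt{6}$
$C{\left(G \right)} = 6 G$ ($C{\left(G \right)} = 3 \cdot 2 G = 6 G$)
$\left(-6\right) 9 h{\left(0 \right)} C{\left(y \right)} = \left(-6\right) 9 \left(0 + \sqrt{6}\right) 6 \cdot 7 = - 54 \sqrt{6} \cdot 42 = - 2268 \sqrt{6}$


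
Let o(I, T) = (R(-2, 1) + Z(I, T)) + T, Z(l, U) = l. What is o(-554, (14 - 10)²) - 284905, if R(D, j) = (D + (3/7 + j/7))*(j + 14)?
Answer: -1998251/7 ≈ -2.8546e+5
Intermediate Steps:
R(D, j) = (14 + j)*(3/7 + D + j/7) (R(D, j) = (D + (3*(⅐) + j*(⅐)))*(14 + j) = (D + (3/7 + j/7))*(14 + j) = (3/7 + D + j/7)*(14 + j) = (14 + j)*(3/7 + D + j/7))
o(I, T) = -150/7 + I + T (o(I, T) = ((6 + 14*(-2) + (⅐)*1² + (17/7)*1 - 2*1) + I) + T = ((6 - 28 + (⅐)*1 + 17/7 - 2) + I) + T = ((6 - 28 + ⅐ + 17/7 - 2) + I) + T = (-150/7 + I) + T = -150/7 + I + T)
o(-554, (14 - 10)²) - 284905 = (-150/7 - 554 + (14 - 10)²) - 284905 = (-150/7 - 554 + 4²) - 284905 = (-150/7 - 554 + 16) - 284905 = -3916/7 - 284905 = -1998251/7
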